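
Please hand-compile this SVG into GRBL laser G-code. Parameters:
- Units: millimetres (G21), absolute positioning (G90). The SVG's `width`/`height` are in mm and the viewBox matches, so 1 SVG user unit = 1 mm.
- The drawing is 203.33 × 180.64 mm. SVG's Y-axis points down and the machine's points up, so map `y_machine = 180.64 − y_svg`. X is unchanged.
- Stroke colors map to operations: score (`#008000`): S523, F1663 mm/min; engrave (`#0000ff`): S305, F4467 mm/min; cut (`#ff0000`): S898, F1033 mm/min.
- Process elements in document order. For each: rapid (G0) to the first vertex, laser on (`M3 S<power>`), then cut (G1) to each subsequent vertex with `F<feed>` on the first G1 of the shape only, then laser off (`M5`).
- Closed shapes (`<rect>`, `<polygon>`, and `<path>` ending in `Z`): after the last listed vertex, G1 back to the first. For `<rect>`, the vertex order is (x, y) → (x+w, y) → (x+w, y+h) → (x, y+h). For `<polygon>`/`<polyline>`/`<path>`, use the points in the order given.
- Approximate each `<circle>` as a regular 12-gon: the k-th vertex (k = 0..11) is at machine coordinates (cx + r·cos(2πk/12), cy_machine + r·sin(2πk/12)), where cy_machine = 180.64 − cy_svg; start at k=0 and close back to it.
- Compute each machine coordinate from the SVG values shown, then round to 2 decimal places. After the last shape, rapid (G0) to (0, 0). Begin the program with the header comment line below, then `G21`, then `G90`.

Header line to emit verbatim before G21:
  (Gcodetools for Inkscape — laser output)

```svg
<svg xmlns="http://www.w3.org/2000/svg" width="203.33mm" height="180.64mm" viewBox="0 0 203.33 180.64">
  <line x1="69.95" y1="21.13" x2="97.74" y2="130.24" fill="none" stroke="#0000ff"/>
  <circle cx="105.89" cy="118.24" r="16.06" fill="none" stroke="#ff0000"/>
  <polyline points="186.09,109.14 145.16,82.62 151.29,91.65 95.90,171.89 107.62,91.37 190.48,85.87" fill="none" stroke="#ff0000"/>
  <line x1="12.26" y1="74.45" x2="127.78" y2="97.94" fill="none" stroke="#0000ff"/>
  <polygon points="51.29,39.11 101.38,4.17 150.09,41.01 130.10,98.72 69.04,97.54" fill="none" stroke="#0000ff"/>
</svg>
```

Since the viewBox matches the mm dimensions, user units are millimetres directly. The only transform is the Y-flip y_m = 180.64 − y_svg.

Shape 1 is a line segment drawn with `<line>`. Its stroke #0000ff means engrave at S305, F4467. After flipping Y the toolpath is (69.95,159.51) → (97.74,50.40).

Shape 2 is a circle drawn with `<circle>`. Its stroke #ff0000 means cut at S898, F1033. After flipping Y the toolpath is (121.95,62.40) → (119.80,70.43) → (113.92,76.31) → (105.89,78.46) → (97.86,76.31) → (91.98,70.43) → (89.83,62.40) → (91.98,54.37) → (97.86,48.49) → (105.89,46.34) → (113.92,48.49) → (119.80,54.37) → (121.95,62.40), returning to the start.

Shape 3 is a open polyline drawn with `<polyline>`. Its stroke #ff0000 means cut at S898, F1033. After flipping Y the toolpath is (186.09,71.50) → (145.16,98.02) → (151.29,88.99) → (95.90,8.75) → (107.62,89.27) → (190.48,94.77).

Shape 4 is a line segment drawn with `<line>`. Its stroke #0000ff means engrave at S305, F4467. After flipping Y the toolpath is (12.26,106.19) → (127.78,82.70).

Shape 5 is a regular polygon drawn with `<polygon>`. Its stroke #0000ff means engrave at S305, F4467. After flipping Y the toolpath is (51.29,141.53) → (101.38,176.47) → (150.09,139.63) → (130.10,81.92) → (69.04,83.10) → (51.29,141.53), returning to the start.

(Gcodetools for Inkscape — laser output)
G21
G90
G0 X69.95 Y159.51
M3 S305
G1 X97.74 Y50.40 F4467
M5
G0 X121.95 Y62.40
M3 S898
G1 X119.80 Y70.43 F1033
G1 X113.92 Y76.31
G1 X105.89 Y78.46
G1 X97.86 Y76.31
G1 X91.98 Y70.43
G1 X89.83 Y62.40
G1 X91.98 Y54.37
G1 X97.86 Y48.49
G1 X105.89 Y46.34
G1 X113.92 Y48.49
G1 X119.80 Y54.37
G1 X121.95 Y62.40
M5
G0 X186.09 Y71.50
M3 S898
G1 X145.16 Y98.02 F1033
G1 X151.29 Y88.99
G1 X95.90 Y8.75
G1 X107.62 Y89.27
G1 X190.48 Y94.77
M5
G0 X12.26 Y106.19
M3 S305
G1 X127.78 Y82.70 F4467
M5
G0 X51.29 Y141.53
M3 S305
G1 X101.38 Y176.47 F4467
G1 X150.09 Y139.63
G1 X130.10 Y81.92
G1 X69.04 Y83.10
G1 X51.29 Y141.53
M5
G0 X0.00 Y0.00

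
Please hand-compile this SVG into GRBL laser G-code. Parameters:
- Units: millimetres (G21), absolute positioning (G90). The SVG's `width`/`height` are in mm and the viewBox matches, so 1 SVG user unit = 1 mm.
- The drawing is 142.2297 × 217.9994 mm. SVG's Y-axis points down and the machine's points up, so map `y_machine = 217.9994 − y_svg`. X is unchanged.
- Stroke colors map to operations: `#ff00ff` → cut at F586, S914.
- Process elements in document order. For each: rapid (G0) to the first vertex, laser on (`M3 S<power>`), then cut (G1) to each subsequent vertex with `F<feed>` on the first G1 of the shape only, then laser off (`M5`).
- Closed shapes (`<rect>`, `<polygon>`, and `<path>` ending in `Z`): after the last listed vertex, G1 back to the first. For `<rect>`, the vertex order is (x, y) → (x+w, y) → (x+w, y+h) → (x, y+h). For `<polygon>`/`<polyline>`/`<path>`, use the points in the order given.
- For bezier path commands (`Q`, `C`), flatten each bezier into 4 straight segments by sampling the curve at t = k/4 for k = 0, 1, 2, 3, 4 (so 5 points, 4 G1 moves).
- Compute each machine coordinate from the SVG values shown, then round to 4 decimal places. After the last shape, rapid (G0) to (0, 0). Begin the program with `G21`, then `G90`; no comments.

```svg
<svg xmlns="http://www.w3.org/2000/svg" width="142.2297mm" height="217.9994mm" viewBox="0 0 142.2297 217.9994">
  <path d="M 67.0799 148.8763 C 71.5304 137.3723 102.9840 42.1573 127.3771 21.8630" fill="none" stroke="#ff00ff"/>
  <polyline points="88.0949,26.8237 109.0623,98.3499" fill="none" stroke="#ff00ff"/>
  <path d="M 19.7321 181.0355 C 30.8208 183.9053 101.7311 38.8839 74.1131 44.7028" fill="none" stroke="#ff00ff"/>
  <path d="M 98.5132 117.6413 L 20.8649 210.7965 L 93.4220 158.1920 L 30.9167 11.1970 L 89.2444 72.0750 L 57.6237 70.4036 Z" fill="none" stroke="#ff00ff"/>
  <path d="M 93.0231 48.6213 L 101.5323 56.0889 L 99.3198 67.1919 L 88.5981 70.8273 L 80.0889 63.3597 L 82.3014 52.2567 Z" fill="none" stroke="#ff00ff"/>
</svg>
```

1 u = 1 mm; y_m = 217.9994 − y.

[1] `<path>` cubic bezier, #ff00ff→cut S914 F586: (67.0799,69.1231) → (74.9486,90.9683) → (89.7500,129.3334) → (108.2907,169.3467) → (127.3771,196.1364)

[2] `<polyline>` line segment, #ff00ff→cut S914 F586: (88.0949,191.1757) → (109.0623,119.6495)

[3] `<path>` cubic bezier, #ff00ff→cut S914 F586: (19.7321,36.9639) → (36.7910,57.8735) → (61.4376,106.2362) → (78.8268,154.0459) → (74.1131,173.2966)

[4] `<path>` closed polygon, #ff00ff→cut S914 F586: (98.5132,100.3581) → (20.8649,7.2029) → (93.4220,59.8074) → (30.9167,206.8024) → (89.2444,145.9244) → (57.6237,147.5958) → (98.5132,100.3581) (closed)

[5] `<path>` regular polygon, #ff00ff→cut S914 F586: (93.0231,169.3781) → (101.5323,161.9105) → (99.3198,150.8075) → (88.5981,147.1721) → (80.0889,154.6397) → (82.3014,165.7427) → (93.0231,169.3781) (closed)

G21
G90
G0 X67.0799 Y69.1231
M3 S914
G1 X74.9486 Y90.9683 F586
G1 X89.7500 Y129.3334
G1 X108.2907 Y169.3467
G1 X127.3771 Y196.1364
M5
G0 X88.0949 Y191.1757
M3 S914
G1 X109.0623 Y119.6495 F586
M5
G0 X19.7321 Y36.9639
M3 S914
G1 X36.7910 Y57.8735 F586
G1 X61.4376 Y106.2362
G1 X78.8268 Y154.0459
G1 X74.1131 Y173.2966
M5
G0 X98.5132 Y100.3581
M3 S914
G1 X20.8649 Y7.2029 F586
G1 X93.4220 Y59.8074
G1 X30.9167 Y206.8024
G1 X89.2444 Y145.9244
G1 X57.6237 Y147.5958
G1 X98.5132 Y100.3581
M5
G0 X93.0231 Y169.3781
M3 S914
G1 X101.5323 Y161.9105 F586
G1 X99.3198 Y150.8075
G1 X88.5981 Y147.1721
G1 X80.0889 Y154.6397
G1 X82.3014 Y165.7427
G1 X93.0231 Y169.3781
M5
G0 X0.0000 Y0.0000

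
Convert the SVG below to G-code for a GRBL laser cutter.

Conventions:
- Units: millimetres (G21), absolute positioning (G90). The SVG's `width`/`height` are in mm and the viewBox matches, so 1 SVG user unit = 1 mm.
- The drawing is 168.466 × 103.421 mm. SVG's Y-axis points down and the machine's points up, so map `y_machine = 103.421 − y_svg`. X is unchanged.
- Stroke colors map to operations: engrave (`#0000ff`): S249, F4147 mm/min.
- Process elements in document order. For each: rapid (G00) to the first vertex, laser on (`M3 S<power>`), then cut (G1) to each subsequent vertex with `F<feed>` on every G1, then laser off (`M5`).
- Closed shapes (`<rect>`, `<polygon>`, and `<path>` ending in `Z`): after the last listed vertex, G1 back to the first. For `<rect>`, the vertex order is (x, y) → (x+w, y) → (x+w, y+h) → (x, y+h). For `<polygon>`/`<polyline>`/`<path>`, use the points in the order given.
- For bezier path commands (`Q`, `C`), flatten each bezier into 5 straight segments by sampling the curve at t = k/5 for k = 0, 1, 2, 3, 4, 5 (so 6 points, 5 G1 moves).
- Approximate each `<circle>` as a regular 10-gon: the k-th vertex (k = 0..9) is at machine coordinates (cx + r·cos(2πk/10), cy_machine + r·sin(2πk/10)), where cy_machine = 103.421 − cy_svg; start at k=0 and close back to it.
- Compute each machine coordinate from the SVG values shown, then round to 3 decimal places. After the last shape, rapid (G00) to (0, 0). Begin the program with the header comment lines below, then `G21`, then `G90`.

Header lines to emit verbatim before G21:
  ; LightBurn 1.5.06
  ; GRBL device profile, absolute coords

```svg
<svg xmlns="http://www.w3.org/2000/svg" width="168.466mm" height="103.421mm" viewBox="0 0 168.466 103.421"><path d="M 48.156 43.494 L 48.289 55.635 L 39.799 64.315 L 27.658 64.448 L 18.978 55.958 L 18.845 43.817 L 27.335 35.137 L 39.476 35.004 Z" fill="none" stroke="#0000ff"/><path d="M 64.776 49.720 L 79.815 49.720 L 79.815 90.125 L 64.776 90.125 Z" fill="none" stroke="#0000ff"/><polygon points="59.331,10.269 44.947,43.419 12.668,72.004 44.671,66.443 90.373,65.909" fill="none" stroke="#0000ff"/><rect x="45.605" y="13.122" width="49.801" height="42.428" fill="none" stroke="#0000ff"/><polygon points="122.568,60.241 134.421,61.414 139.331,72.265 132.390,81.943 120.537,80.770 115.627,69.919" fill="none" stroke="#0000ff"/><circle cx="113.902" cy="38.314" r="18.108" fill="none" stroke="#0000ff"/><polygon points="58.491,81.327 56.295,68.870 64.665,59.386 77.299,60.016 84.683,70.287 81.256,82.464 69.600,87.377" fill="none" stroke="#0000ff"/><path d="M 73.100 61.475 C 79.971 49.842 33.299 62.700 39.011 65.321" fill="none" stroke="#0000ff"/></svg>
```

1 u = 1 mm; y_m = 103.421 − y.

[1] `<path>` regular polygon, #0000ff→engrave S249 F4147: (48.156,59.927) → (48.289,47.786) → (39.799,39.106) → (27.658,38.973) → (18.978,47.463) → (18.845,59.604) → (27.335,68.284) → (39.476,68.417) → (48.156,59.927) (closed)

[2] `<path>` rectangle, #0000ff→engrave S249 F4147: (64.776,53.701) → (79.815,53.701) → (79.815,13.296) → (64.776,13.296) → (64.776,53.701) (closed)

[3] `<polygon>` closed polygon, #0000ff→engrave S249 F4147: (59.331,93.152) → (44.947,60.002) → (12.668,31.417) → (44.671,36.978) → (90.373,37.512) → (59.331,93.152) (closed)

[4] `<rect>` rectangle, #0000ff→engrave S249 F4147: (45.605,90.299) → (95.406,90.299) → (95.406,47.871) → (45.605,47.871) → (45.605,90.299) (closed)

[5] `<polygon>` regular polygon, #0000ff→engrave S249 F4147: (122.568,43.180) → (134.421,42.007) → (139.331,31.156) → (132.390,21.478) → (120.537,22.651) → (115.627,33.502) → (122.568,43.180) (closed)

[6] `<circle>` circle, #0000ff→engrave S249 F4147: (132.010,65.107) → (128.552,75.751) → (119.498,82.329) → (108.306,82.329) → (99.252,75.751) → (95.794,65.107) → (99.252,54.463) → (108.306,47.885) → (119.498,47.885) → (128.552,54.463) → (132.010,65.107) (closed)

[7] `<polygon>` regular polygon, #0000ff→engrave S249 F4147: (58.491,22.094) → (56.295,34.551) → (64.665,44.035) → (77.299,43.405) → (84.683,33.134) → (81.256,20.957) → (69.600,16.044) → (58.491,22.094) (closed)

[8] `<path>` cubic bezier, #0000ff→engrave S249 F4147: (73.100,41.946) → (71.645,46.265) → (62.424,46.373) → (50.522,43.936) → (41.022,40.623) → (39.011,38.100)

; LightBurn 1.5.06
; GRBL device profile, absolute coords
G21
G90
G00 X48.156 Y59.927
M3 S249
G1 X48.289 Y47.786 F4147
G1 X39.799 Y39.106 F4147
G1 X27.658 Y38.973 F4147
G1 X18.978 Y47.463 F4147
G1 X18.845 Y59.604 F4147
G1 X27.335 Y68.284 F4147
G1 X39.476 Y68.417 F4147
G1 X48.156 Y59.927 F4147
M5
G00 X64.776 Y53.701
M3 S249
G1 X79.815 Y53.701 F4147
G1 X79.815 Y13.296 F4147
G1 X64.776 Y13.296 F4147
G1 X64.776 Y53.701 F4147
M5
G00 X59.331 Y93.152
M3 S249
G1 X44.947 Y60.002 F4147
G1 X12.668 Y31.417 F4147
G1 X44.671 Y36.978 F4147
G1 X90.373 Y37.512 F4147
G1 X59.331 Y93.152 F4147
M5
G00 X45.605 Y90.299
M3 S249
G1 X95.406 Y90.299 F4147
G1 X95.406 Y47.871 F4147
G1 X45.605 Y47.871 F4147
G1 X45.605 Y90.299 F4147
M5
G00 X122.568 Y43.180
M3 S249
G1 X134.421 Y42.007 F4147
G1 X139.331 Y31.156 F4147
G1 X132.390 Y21.478 F4147
G1 X120.537 Y22.651 F4147
G1 X115.627 Y33.502 F4147
G1 X122.568 Y43.180 F4147
M5
G00 X132.010 Y65.107
M3 S249
G1 X128.552 Y75.751 F4147
G1 X119.498 Y82.329 F4147
G1 X108.306 Y82.329 F4147
G1 X99.252 Y75.751 F4147
G1 X95.794 Y65.107 F4147
G1 X99.252 Y54.463 F4147
G1 X108.306 Y47.885 F4147
G1 X119.498 Y47.885 F4147
G1 X128.552 Y54.463 F4147
G1 X132.010 Y65.107 F4147
M5
G00 X58.491 Y22.094
M3 S249
G1 X56.295 Y34.551 F4147
G1 X64.665 Y44.035 F4147
G1 X77.299 Y43.405 F4147
G1 X84.683 Y33.134 F4147
G1 X81.256 Y20.957 F4147
G1 X69.600 Y16.044 F4147
G1 X58.491 Y22.094 F4147
M5
G00 X73.100 Y41.946
M3 S249
G1 X71.645 Y46.265 F4147
G1 X62.424 Y46.373 F4147
G1 X50.522 Y43.936 F4147
G1 X41.022 Y40.623 F4147
G1 X39.011 Y38.100 F4147
M5
G00 X0.000 Y0.000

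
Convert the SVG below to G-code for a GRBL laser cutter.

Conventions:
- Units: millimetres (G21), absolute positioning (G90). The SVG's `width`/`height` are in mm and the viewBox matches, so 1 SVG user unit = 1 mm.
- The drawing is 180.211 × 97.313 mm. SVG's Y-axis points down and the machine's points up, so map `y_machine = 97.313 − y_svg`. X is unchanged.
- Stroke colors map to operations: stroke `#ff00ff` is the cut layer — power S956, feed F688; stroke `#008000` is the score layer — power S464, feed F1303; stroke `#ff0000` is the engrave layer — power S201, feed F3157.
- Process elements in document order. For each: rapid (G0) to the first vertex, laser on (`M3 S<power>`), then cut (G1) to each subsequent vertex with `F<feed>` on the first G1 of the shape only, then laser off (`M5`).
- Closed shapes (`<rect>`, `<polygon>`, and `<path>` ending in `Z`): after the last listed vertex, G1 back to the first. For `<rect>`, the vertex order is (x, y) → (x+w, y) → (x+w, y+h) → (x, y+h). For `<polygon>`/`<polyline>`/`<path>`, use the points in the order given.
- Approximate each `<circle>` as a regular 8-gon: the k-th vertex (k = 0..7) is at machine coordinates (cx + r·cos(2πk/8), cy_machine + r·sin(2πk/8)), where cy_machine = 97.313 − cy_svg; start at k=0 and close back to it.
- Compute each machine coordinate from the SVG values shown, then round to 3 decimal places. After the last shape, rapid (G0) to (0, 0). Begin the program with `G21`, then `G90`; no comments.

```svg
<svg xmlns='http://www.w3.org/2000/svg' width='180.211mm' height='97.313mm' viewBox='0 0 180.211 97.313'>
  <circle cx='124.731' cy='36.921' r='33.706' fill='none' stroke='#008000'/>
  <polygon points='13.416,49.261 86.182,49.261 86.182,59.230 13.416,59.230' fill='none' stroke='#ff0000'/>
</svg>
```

1 u = 1 mm; y_m = 97.313 − y.

[1] `<circle>` circle, #008000→score S464 F1303: (158.437,60.392) → (148.565,84.226) → (124.731,94.098) → (100.897,84.226) → (91.025,60.392) → (100.897,36.558) → (124.731,26.686) → (148.565,36.558) → (158.437,60.392) (closed)

[2] `<polygon>` rectangle, #ff0000→engrave S201 F3157: (13.416,48.052) → (86.182,48.052) → (86.182,38.083) → (13.416,38.083) → (13.416,48.052) (closed)

G21
G90
G0 X158.437 Y60.392
M3 S464
G1 X148.565 Y84.226 F1303
G1 X124.731 Y94.098
G1 X100.897 Y84.226
G1 X91.025 Y60.392
G1 X100.897 Y36.558
G1 X124.731 Y26.686
G1 X148.565 Y36.558
G1 X158.437 Y60.392
M5
G0 X13.416 Y48.052
M3 S201
G1 X86.182 Y48.052 F3157
G1 X86.182 Y38.083
G1 X13.416 Y38.083
G1 X13.416 Y48.052
M5
G0 X0.000 Y0.000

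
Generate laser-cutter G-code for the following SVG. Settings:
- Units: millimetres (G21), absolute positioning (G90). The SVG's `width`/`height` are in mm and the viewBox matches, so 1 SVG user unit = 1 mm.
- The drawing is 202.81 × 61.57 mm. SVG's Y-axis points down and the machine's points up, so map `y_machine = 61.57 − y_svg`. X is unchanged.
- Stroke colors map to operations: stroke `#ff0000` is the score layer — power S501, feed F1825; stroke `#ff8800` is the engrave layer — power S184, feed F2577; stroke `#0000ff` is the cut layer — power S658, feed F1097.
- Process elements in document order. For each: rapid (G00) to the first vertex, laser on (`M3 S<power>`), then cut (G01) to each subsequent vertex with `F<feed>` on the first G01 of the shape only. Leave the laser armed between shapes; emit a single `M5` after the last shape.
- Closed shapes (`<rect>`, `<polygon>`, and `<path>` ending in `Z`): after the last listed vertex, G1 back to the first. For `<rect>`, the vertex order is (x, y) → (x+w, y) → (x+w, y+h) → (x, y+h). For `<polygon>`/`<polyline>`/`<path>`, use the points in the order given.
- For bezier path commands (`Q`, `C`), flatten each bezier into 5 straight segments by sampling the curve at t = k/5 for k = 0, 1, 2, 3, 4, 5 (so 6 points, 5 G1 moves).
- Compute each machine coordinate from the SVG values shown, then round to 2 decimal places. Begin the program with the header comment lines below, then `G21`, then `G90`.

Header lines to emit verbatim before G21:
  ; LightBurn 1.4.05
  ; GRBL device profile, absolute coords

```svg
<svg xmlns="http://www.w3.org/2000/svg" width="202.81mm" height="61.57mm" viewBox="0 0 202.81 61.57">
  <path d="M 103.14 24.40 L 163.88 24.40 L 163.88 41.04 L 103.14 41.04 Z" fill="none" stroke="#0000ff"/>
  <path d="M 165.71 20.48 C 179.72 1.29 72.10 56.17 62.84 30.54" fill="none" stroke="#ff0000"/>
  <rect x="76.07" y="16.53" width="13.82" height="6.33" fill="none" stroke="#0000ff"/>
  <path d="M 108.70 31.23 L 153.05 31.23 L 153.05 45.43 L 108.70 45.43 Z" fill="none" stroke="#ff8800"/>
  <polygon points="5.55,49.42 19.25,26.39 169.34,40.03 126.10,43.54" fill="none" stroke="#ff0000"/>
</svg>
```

; LightBurn 1.4.05
; GRBL device profile, absolute coords
G21
G90
G00 X103.14 Y37.17
M3 S658
G01 X163.88 Y37.17 F1097
G01 X163.88 Y20.53
G01 X103.14 Y20.53
G01 X103.14 Y37.17
G00 X165.71 Y41.09
M3 S501
G01 X161.28 Y44.95 F1825
G01 X138.22 Y38.46
G01 X107.09 Y29.03
G01 X78.44 Y24.08
G01 X62.84 Y31.03
G00 X76.07 Y45.04
M3 S658
G01 X89.89 Y45.04 F1097
G01 X89.89 Y38.71
G01 X76.07 Y38.71
G01 X76.07 Y45.04
G00 X108.70 Y30.34
M3 S184
G01 X153.05 Y30.34 F2577
G01 X153.05 Y16.14
G01 X108.70 Y16.14
G01 X108.70 Y30.34
G00 X5.55 Y12.15
M3 S501
G01 X19.25 Y35.18 F1825
G01 X169.34 Y21.54
G01 X126.10 Y18.03
G01 X5.55 Y12.15
M5

viewBox `0 0 202.81 61.57` with mm width/height → 1 unit = 1 mm. Flip: y_m = 61.57 − y_svg.

**Shape 1** — `<path>` rectangle, stroke `#0000ff` → cut (S658, F1097). Machine vertices: (103.14,37.17) → (163.88,37.17) → (163.88,20.53) → (103.14,20.53) → (103.14,37.17). Closed: final G1 returns to the first vertex.

**Shape 2** — `<path>` cubic bezier, stroke `#ff0000` → score (S501, F1825). Control points (SVG): P0=(165.71,20.48), P1=(179.72,1.29), P2=(72.10,56.17), P3=(62.84,30.54); sampled at t=k/5. Machine vertices: (165.71,41.09) → (161.28,44.95) → (138.22,38.46) → (107.09,29.03) → (78.44,24.08) → (62.84,31.03). Open path.

**Shape 3** — `<rect>` rectangle, stroke `#0000ff` → cut (S658, F1097). Machine vertices: (76.07,45.04) → (89.89,45.04) → (89.89,38.71) → (76.07,38.71) → (76.07,45.04). Closed: final G1 returns to the first vertex.

**Shape 4** — `<path>` rectangle, stroke `#ff8800` → engrave (S184, F2577). Machine vertices: (108.70,30.34) → (153.05,30.34) → (153.05,16.14) → (108.70,16.14) → (108.70,30.34). Closed: final G1 returns to the first vertex.

**Shape 5** — `<polygon>` closed polygon, stroke `#ff0000` → score (S501, F1825). Machine vertices: (5.55,12.15) → (19.25,35.18) → (169.34,21.54) → (126.10,18.03) → (5.55,12.15). Closed: final G1 returns to the first vertex.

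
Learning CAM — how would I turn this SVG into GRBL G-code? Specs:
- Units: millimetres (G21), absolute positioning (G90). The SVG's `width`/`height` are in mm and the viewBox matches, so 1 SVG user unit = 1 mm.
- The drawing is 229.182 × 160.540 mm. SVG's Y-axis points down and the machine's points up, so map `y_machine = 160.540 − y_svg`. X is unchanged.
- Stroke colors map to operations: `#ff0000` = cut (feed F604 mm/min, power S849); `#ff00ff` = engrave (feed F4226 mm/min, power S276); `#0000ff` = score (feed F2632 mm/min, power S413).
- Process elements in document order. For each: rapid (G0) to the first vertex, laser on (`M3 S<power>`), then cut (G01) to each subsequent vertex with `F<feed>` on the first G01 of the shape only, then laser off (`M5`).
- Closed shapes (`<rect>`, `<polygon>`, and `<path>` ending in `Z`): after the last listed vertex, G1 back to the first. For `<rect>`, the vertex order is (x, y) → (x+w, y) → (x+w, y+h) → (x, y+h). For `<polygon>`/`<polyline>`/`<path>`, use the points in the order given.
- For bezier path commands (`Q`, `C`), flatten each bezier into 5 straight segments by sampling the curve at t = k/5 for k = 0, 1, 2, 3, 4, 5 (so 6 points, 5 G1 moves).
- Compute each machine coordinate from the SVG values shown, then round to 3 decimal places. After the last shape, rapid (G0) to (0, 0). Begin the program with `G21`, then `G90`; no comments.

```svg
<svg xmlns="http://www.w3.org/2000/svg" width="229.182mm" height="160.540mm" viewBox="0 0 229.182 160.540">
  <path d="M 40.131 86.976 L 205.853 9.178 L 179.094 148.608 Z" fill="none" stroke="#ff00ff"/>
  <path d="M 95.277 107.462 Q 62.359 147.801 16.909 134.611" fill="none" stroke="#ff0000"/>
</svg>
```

G21
G90
G0 X40.131 Y73.564
M3 S276
G01 X205.853 Y151.362 F4226
G01 X179.094 Y11.932
G01 X40.131 Y73.564
M5
G0 X95.277 Y53.078
M3 S849
G01 X81.609 Y39.084 F604
G01 X66.937 Y29.371
G01 X51.264 Y23.942
G01 X34.588 Y22.794
G01 X16.909 Y25.929
M5
G0 X0.000 Y0.000

1 u = 1 mm; y_m = 160.540 − y.

[1] `<path>` closed polygon, #ff00ff→engrave S276 F4226: (40.131,73.564) → (205.853,151.362) → (179.094,11.932) → (40.131,73.564) (closed)

[2] `<path>` quadratic bezier, #ff0000→cut S849 F604: (95.277,53.078) → (81.609,39.084) → (66.937,29.371) → (51.264,23.942) → (34.588,22.794) → (16.909,25.929)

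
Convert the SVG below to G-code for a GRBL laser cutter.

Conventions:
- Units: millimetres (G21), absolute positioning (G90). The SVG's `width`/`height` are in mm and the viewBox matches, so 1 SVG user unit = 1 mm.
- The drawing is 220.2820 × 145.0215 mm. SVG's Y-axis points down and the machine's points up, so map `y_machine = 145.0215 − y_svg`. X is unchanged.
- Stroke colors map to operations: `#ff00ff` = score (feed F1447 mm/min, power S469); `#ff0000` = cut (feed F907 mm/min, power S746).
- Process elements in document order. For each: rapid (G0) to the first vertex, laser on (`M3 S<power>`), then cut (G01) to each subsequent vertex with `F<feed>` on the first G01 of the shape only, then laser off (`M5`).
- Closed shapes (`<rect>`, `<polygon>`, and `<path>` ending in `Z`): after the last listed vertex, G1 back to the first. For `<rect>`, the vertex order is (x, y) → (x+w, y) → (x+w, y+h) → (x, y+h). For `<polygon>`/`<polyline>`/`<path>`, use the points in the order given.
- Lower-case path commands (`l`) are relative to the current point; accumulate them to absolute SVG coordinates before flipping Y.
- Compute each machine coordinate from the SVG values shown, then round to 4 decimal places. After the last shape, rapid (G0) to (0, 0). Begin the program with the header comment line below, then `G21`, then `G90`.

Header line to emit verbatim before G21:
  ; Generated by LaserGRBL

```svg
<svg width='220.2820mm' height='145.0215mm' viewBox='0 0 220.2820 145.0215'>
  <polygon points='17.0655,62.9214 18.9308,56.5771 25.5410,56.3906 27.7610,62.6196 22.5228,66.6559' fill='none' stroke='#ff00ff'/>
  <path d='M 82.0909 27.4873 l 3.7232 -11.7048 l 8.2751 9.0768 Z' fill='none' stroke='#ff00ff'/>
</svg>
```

; Generated by LaserGRBL
G21
G90
G0 X17.0655 Y82.1001
M3 S469
G01 X18.9308 Y88.4444 F1447
G01 X25.5410 Y88.6309
G01 X27.7610 Y82.4019
G01 X22.5228 Y78.3656
G01 X17.0655 Y82.1001
M5
G0 X82.0909 Y117.5342
M3 S469
G01 X85.8141 Y129.2390 F1447
G01 X94.0892 Y120.1622
G01 X82.0909 Y117.5342
M5
G0 X0.0000 Y0.0000

Since the viewBox matches the mm dimensions, user units are millimetres directly. The only transform is the Y-flip y_m = 145.0215 − y_svg.

Shape 1 is a regular polygon drawn with `<polygon>`. Its stroke #ff00ff means score at S469, F1447. After flipping Y the toolpath is (17.0655,82.1001) → (18.9308,88.4444) → (25.5410,88.6309) → (27.7610,82.4019) → (22.5228,78.3656) → (17.0655,82.1001), returning to the start.

Shape 2 is a regular polygon drawn with `<path>`. Its stroke #ff00ff means score at S469, F1447. After flipping Y the toolpath is (82.0909,117.5342) → (85.8141,129.2390) → (94.0892,120.1622) → (82.0909,117.5342), returning to the start.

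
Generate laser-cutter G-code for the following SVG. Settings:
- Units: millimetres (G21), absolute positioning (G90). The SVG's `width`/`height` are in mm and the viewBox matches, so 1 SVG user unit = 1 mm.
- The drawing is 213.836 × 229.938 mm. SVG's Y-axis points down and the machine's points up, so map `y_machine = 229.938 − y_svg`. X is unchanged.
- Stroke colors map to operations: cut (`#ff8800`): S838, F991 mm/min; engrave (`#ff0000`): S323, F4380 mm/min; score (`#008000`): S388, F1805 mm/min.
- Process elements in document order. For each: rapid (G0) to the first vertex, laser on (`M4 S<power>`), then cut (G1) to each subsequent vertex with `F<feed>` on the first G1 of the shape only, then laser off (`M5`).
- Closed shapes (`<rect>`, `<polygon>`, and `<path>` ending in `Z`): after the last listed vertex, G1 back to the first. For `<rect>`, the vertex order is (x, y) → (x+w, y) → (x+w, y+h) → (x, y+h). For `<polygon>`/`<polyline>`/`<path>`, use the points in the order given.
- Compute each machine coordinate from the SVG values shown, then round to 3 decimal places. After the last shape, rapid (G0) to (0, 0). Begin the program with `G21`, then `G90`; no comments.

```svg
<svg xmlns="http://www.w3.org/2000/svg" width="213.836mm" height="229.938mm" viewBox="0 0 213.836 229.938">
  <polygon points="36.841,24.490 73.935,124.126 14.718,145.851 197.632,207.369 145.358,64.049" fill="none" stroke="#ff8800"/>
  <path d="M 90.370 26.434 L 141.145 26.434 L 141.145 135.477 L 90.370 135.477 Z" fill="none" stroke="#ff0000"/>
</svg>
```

viewBox `0 0 213.836 229.938` with mm width/height → 1 unit = 1 mm. Flip: y_m = 229.938 − y_svg.

**Shape 1** — `<polygon>` closed polygon, stroke `#ff8800` → cut (S838, F991). Machine vertices: (36.841,205.448) → (73.935,105.812) → (14.718,84.087) → (197.632,22.569) → (145.358,165.889) → (36.841,205.448). Closed: final G1 returns to the first vertex.

**Shape 2** — `<path>` rectangle, stroke `#ff0000` → engrave (S323, F4380). Machine vertices: (90.370,203.504) → (141.145,203.504) → (141.145,94.461) → (90.370,94.461) → (90.370,203.504). Closed: final G1 returns to the first vertex.

G21
G90
G0 X36.841 Y205.448
M4 S838
G1 X73.935 Y105.812 F991
G1 X14.718 Y84.087
G1 X197.632 Y22.569
G1 X145.358 Y165.889
G1 X36.841 Y205.448
M5
G0 X90.370 Y203.504
M4 S323
G1 X141.145 Y203.504 F4380
G1 X141.145 Y94.461
G1 X90.370 Y94.461
G1 X90.370 Y203.504
M5
G0 X0.000 Y0.000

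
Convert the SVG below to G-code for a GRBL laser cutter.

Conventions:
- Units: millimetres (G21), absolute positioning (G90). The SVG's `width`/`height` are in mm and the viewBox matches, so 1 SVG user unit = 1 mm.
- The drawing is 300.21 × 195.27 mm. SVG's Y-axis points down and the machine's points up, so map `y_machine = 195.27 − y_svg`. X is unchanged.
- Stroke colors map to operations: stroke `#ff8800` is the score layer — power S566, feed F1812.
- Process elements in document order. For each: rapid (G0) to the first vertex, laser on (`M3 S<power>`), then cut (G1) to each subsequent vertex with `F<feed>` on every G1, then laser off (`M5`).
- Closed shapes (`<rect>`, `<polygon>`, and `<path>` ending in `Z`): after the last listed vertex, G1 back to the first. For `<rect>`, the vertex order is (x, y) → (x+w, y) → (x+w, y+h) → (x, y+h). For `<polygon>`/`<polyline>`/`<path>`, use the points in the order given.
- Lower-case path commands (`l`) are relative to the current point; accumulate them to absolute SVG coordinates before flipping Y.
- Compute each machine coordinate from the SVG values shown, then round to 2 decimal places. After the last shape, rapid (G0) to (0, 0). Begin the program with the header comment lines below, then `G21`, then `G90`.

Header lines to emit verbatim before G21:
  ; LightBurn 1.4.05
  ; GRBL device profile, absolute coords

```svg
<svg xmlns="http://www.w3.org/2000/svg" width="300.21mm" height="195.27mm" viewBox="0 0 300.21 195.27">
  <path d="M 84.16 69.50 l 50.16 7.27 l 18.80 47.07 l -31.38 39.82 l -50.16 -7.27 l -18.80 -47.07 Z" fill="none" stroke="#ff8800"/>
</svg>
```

Since the viewBox matches the mm dimensions, user units are millimetres directly. The only transform is the Y-flip y_m = 195.27 − y_svg.

Shape 1 is a regular polygon drawn with `<path>`. Its stroke #ff8800 means score at S566, F1812. After flipping Y the toolpath is (84.16,125.77) → (134.32,118.50) → (153.12,71.43) → (121.74,31.61) → (71.58,38.88) → (52.78,85.95) → (84.16,125.77), returning to the start.

; LightBurn 1.4.05
; GRBL device profile, absolute coords
G21
G90
G0 X84.16 Y125.77
M3 S566
G1 X134.32 Y118.50 F1812
G1 X153.12 Y71.43 F1812
G1 X121.74 Y31.61 F1812
G1 X71.58 Y38.88 F1812
G1 X52.78 Y85.95 F1812
G1 X84.16 Y125.77 F1812
M5
G0 X0.00 Y0.00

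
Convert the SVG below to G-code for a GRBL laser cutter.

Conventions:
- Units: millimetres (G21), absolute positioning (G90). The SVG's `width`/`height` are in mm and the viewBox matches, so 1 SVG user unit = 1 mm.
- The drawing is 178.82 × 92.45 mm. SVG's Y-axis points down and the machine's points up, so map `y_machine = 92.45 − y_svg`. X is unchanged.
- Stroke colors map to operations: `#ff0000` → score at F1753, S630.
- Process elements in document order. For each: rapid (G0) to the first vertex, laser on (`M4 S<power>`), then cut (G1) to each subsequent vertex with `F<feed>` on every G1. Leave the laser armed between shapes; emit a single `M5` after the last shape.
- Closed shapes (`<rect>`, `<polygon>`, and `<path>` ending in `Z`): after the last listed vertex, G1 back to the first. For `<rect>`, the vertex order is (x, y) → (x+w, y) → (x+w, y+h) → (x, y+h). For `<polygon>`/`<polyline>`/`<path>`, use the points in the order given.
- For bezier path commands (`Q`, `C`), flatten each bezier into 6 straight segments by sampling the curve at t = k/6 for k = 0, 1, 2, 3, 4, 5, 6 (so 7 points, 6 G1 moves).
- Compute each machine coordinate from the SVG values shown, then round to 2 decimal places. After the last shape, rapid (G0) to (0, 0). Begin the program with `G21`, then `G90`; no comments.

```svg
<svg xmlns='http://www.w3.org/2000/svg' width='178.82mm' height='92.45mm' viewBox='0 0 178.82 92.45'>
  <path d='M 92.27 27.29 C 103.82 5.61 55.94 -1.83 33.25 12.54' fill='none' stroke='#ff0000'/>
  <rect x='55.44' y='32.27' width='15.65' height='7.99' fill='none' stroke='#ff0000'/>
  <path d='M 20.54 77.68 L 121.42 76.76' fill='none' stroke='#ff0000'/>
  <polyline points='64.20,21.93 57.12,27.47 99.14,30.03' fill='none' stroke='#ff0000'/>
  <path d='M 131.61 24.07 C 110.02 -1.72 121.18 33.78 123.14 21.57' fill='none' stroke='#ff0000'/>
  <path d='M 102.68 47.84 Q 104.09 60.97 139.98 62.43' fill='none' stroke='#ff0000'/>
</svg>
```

1 u = 1 mm; y_m = 92.45 − y.

[1] `<path>` cubic bezier, #ff0000→score S630 F1753: (92.27,65.16) → (93.48,74.78) → (87.14,81.81) → (75.60,86.05) → (61.20,87.29) → (46.30,85.31) → (33.25,79.91)

[2] `<rect>` rectangle, #ff0000→score S630 F1753: (55.44,60.18) → (71.09,60.18) → (71.09,52.19) → (55.44,52.19) → (55.44,60.18) (closed)

[3] `<path>` line segment, #ff0000→score S630 F1753: (20.54,14.77) → (121.42,15.69)

[4] `<polyline>` open polyline, #ff0000→score S630 F1753: (64.20,70.52) → (57.12,64.98) → (99.14,62.42)

[5] `<path>` cubic bezier, #ff0000→score S630 F1753: (131.61,68.38) → (123.35,76.67) → (119.38,77.78) → (118.54,74.72) → (119.67,70.54) → (121.59,68.25) → (123.14,70.88)

[6] `<path>` quadratic bezier, #ff0000→score S630 F1753: (102.68,44.61) → (104.11,40.56) → (107.45,37.15) → (112.71,34.40) → (119.88,32.29) → (128.97,30.83) → (139.98,30.02)

G21
G90
G0 X92.27 Y65.16
M4 S630
G1 X93.48 Y74.78 F1753
G1 X87.14 Y81.81 F1753
G1 X75.60 Y86.05 F1753
G1 X61.20 Y87.29 F1753
G1 X46.30 Y85.31 F1753
G1 X33.25 Y79.91 F1753
G0 X55.44 Y60.18
M4 S630
G1 X71.09 Y60.18 F1753
G1 X71.09 Y52.19 F1753
G1 X55.44 Y52.19 F1753
G1 X55.44 Y60.18 F1753
G0 X20.54 Y14.77
M4 S630
G1 X121.42 Y15.69 F1753
G0 X64.20 Y70.52
M4 S630
G1 X57.12 Y64.98 F1753
G1 X99.14 Y62.42 F1753
G0 X131.61 Y68.38
M4 S630
G1 X123.35 Y76.67 F1753
G1 X119.38 Y77.78 F1753
G1 X118.54 Y74.72 F1753
G1 X119.67 Y70.54 F1753
G1 X121.59 Y68.25 F1753
G1 X123.14 Y70.88 F1753
G0 X102.68 Y44.61
M4 S630
G1 X104.11 Y40.56 F1753
G1 X107.45 Y37.15 F1753
G1 X112.71 Y34.40 F1753
G1 X119.88 Y32.29 F1753
G1 X128.97 Y30.83 F1753
G1 X139.98 Y30.02 F1753
M5
G0 X0.00 Y0.00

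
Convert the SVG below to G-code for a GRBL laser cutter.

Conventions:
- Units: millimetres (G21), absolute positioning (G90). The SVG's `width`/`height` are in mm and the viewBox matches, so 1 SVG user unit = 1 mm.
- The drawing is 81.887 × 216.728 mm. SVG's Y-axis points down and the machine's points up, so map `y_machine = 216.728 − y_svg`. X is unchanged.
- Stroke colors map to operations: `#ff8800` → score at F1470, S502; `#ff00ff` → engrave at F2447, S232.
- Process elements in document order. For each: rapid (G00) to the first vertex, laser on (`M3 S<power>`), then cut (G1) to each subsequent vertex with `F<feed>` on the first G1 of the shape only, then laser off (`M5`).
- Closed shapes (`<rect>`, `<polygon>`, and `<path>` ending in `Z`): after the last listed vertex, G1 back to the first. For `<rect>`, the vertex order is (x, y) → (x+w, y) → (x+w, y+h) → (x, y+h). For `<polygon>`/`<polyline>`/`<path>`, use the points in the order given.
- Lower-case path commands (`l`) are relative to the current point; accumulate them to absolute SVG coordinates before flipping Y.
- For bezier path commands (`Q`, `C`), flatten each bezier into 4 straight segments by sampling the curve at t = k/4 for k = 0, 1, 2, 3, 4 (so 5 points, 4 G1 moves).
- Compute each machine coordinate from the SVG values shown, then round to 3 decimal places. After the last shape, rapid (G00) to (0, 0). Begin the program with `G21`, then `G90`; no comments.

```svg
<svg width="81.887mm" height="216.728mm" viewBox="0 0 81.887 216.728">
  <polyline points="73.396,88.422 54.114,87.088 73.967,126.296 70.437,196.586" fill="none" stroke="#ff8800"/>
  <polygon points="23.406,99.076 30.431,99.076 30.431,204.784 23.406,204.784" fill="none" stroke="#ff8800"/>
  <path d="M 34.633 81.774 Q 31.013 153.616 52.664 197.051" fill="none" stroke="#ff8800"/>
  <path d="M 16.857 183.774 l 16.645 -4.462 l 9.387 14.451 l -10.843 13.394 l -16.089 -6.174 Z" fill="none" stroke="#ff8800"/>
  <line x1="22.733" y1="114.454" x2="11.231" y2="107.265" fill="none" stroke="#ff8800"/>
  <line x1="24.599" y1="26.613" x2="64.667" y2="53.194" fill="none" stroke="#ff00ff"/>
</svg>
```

1 u = 1 mm; y_m = 216.728 − y.

[1] `<polyline>` open polyline, #ff8800→score S502 F1470: (73.396,128.306) → (54.114,129.640) → (73.967,90.432) → (70.437,20.142)

[2] `<polygon>` rectangle, #ff8800→score S502 F1470: (23.406,117.652) → (30.431,117.652) → (30.431,11.944) → (23.406,11.944) → (23.406,117.652) (closed)

[3] `<path>` quadratic bezier, #ff8800→score S502 F1470: (34.633,134.954) → (34.402,100.808) → (37.331,70.214) → (43.418,43.170) → (52.664,19.677)

[4] `<path>` regular polygon, #ff8800→score S502 F1470: (16.857,32.954) → (33.502,37.416) → (42.889,22.965) → (32.046,9.571) → (15.957,15.745) → (16.857,32.954) (closed)

[5] `<line>` line segment, #ff8800→score S502 F1470: (22.733,102.274) → (11.231,109.463)

[6] `<line>` line segment, #ff00ff→engrave S232 F2447: (24.599,190.115) → (64.667,163.534)

G21
G90
G00 X73.396 Y128.306
M3 S502
G1 X54.114 Y129.640 F1470
G1 X73.967 Y90.432
G1 X70.437 Y20.142
M5
G00 X23.406 Y117.652
M3 S502
G1 X30.431 Y117.652 F1470
G1 X30.431 Y11.944
G1 X23.406 Y11.944
G1 X23.406 Y117.652
M5
G00 X34.633 Y134.954
M3 S502
G1 X34.402 Y100.808 F1470
G1 X37.331 Y70.214
G1 X43.418 Y43.170
G1 X52.664 Y19.677
M5
G00 X16.857 Y32.954
M3 S502
G1 X33.502 Y37.416 F1470
G1 X42.889 Y22.965
G1 X32.046 Y9.571
G1 X15.957 Y15.745
G1 X16.857 Y32.954
M5
G00 X22.733 Y102.274
M3 S502
G1 X11.231 Y109.463 F1470
M5
G00 X24.599 Y190.115
M3 S232
G1 X64.667 Y163.534 F2447
M5
G00 X0.000 Y0.000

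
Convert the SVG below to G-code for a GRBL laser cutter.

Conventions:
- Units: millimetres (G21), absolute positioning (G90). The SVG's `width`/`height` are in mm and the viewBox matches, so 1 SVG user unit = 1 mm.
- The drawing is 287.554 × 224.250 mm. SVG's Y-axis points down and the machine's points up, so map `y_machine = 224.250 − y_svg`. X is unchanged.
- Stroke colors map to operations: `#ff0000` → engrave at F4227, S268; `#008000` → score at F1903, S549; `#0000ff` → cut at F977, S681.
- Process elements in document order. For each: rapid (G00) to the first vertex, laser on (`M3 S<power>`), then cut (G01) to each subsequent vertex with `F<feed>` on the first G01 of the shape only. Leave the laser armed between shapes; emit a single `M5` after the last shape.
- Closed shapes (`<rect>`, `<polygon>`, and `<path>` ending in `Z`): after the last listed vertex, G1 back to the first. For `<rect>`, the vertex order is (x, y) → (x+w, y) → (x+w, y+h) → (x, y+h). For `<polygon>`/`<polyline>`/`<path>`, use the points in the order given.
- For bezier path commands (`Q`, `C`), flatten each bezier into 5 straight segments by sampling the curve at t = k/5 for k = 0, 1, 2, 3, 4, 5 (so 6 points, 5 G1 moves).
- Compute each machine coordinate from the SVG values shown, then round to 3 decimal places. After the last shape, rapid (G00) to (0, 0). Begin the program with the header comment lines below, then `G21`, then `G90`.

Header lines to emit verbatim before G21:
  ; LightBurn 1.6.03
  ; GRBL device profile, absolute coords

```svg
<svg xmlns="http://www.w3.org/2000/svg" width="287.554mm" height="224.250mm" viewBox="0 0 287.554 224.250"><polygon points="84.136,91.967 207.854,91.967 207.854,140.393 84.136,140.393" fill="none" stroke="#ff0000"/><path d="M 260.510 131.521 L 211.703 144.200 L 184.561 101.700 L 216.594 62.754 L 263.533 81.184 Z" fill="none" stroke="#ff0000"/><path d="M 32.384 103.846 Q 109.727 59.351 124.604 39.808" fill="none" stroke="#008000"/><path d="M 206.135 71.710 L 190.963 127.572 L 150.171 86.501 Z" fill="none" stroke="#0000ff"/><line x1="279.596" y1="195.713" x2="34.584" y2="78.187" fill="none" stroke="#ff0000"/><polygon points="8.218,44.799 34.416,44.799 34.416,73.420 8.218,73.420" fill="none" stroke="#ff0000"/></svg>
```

Since the viewBox matches the mm dimensions, user units are millimetres directly. The only transform is the Y-flip y_m = 224.250 − y_svg.

Shape 1 is a rectangle drawn with `<polygon>`. Its stroke #ff0000 means engrave at S268, F4227. After flipping Y the toolpath is (84.136,132.283) → (207.854,132.283) → (207.854,83.857) → (84.136,83.857) → (84.136,132.283), returning to the start.

Shape 2 is a regular polygon drawn with `<path>`. Its stroke #ff0000 means engrave at S268, F4227. After flipping Y the toolpath is (260.510,92.729) → (211.703,80.050) → (184.561,122.550) → (216.594,161.496) → (263.533,143.066) → (260.510,92.729), returning to the start.

Shape 3 is a quadratic bezier drawn with `<path>`. Its stroke #008000 means score at S549, F1903. After flipping Y the toolpath is (32.384,120.404) → (60.823,137.204) → (84.264,152.008) → (102.708,164.815) → (116.155,175.627) → (124.604,184.442).

Shape 4 is a regular polygon drawn with `<path>`. Its stroke #0000ff means cut at S681, F977. After flipping Y the toolpath is (206.135,152.540) → (190.963,96.678) → (150.171,137.749) → (206.135,152.540), returning to the start.

Shape 5 is a line segment drawn with `<line>`. Its stroke #ff0000 means engrave at S268, F4227. After flipping Y the toolpath is (279.596,28.537) → (34.584,146.063).

Shape 6 is a rectangle drawn with `<polygon>`. Its stroke #ff0000 means engrave at S268, F4227. After flipping Y the toolpath is (8.218,179.451) → (34.416,179.451) → (34.416,150.830) → (8.218,150.830) → (8.218,179.451), returning to the start.

; LightBurn 1.6.03
; GRBL device profile, absolute coords
G21
G90
G00 X84.136 Y132.283
M3 S268
G01 X207.854 Y132.283 F4227
G01 X207.854 Y83.857
G01 X84.136 Y83.857
G01 X84.136 Y132.283
G00 X260.510 Y92.729
M3 S268
G01 X211.703 Y80.050 F4227
G01 X184.561 Y122.550
G01 X216.594 Y161.496
G01 X263.533 Y143.066
G01 X260.510 Y92.729
G00 X32.384 Y120.404
M3 S549
G01 X60.823 Y137.204 F1903
G01 X84.264 Y152.008
G01 X102.708 Y164.815
G01 X116.155 Y175.627
G01 X124.604 Y184.442
G00 X206.135 Y152.540
M3 S681
G01 X190.963 Y96.678 F977
G01 X150.171 Y137.749
G01 X206.135 Y152.540
G00 X279.596 Y28.537
M3 S268
G01 X34.584 Y146.063 F4227
G00 X8.218 Y179.451
M3 S268
G01 X34.416 Y179.451 F4227
G01 X34.416 Y150.830
G01 X8.218 Y150.830
G01 X8.218 Y179.451
M5
G00 X0.000 Y0.000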